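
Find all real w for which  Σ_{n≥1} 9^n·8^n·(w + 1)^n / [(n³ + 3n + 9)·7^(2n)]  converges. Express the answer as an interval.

[-121/72, -23/72]

The ratio of consecutive coefficients is [(n³ + 3n + 9)/((n+1)³ + 3(n+1) + 9)] · 9·8/49 → 72/49.
Convergence for |w + 1| · 72/49 < 1, i.e. |w + 1| < 49/72. So R = 49/72.
Endpoint w = -23/72: the series is dominated by a constant times Σ 1/n³, which converges (p = 3 > 1).
Endpoint w = -121/72: the terms are on the order of 1/n³, so the series converges absolutely by comparison with the p-series (p = 3 > 1).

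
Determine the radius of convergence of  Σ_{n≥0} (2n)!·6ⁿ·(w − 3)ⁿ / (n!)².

R = 1/24

Apply the ratio test: |a_{n+1}| / |a_n| = (2n+1)·(2n+2)/(n+1)² · 6, which tends to 24 as n → ∞.
Hence the series converges for |w − 3| < 1/(24) = 1/24, so the radius of convergence is 1/24.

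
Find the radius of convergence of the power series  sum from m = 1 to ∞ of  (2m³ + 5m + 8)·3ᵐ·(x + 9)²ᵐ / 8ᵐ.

By the ratio test, |a_{m+1}/a_m| = [(2(m+1)³ + 5(m+1) + 8)/(2m³ + 5m + 8)] · 3/8 → 3/8.
Writing y = (x + 9)², the series in y has radius 8/3, so |x + 9| < √(8/3) and R = 2√6/3.

R = 2√6/3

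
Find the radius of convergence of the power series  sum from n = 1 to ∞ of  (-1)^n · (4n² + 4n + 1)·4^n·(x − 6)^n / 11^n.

R = 11/4

Apply the ratio test: |a_{n+1}| / |a_n| = [(4(n+1)² + 4(n+1) + 1)/(4n² + 4n + 1)] · 4/11, which tends to 4/11 as n → ∞.
Convergence for |x − 6| · 4/11 < 1, i.e. |x − 6| < 11/4. So R = 11/4.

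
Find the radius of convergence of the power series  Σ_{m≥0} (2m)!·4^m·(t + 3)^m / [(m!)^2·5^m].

R = 5/16

The ratio of consecutive coefficients is (2m+1)·(2m+2)/(m+1)² · 4/5 → 16/5.
The series converges when 16/5 · |t + 3| < 1, giving R = 5/16.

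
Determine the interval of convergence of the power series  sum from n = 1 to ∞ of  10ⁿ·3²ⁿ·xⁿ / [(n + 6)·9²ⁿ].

The ratio of consecutive coefficients is [(n + 6)/((n+1) + 6)] · 10·9/81 → 10/9.
Thus R = 1/(10/9) = 9/10.
At x = 9/10: comparison with the harmonic series Σ 1/n shows the series diverges.
When x = -9/10, convergence follows from the alternating series test (terms decrease monotonically to 0).

[-9/10, 9/10)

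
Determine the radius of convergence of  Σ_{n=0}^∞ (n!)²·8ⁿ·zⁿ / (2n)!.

By the ratio test, |a_{n+1}/a_n| = (n+1)²/[(2n+1)·(2n+2)] · 8 → 2.
The series converges when 2 · |z| < 1, giving R = 1/2.

R = 1/2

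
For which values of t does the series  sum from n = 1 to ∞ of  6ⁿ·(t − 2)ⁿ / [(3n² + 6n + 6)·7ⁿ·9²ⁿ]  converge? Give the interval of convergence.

Apply the ratio test: |a_{n+1}| / |a_n| = [(3n² + 6n + 6)/(3(n+1)² + 6(n+1) + 6)] · 6/(7·81), which tends to 2/189 as n → ∞.
Thus R = 1/(2/189) = 189/2.
At t = 193/2: the series is dominated by a constant times Σ 1/n², which converges (p = 2 > 1).
Endpoint t = -185/2: the terms are on the order of 1/n², so the series converges absolutely by comparison with the p-series (p = 2 > 1).

[-185/2, 193/2]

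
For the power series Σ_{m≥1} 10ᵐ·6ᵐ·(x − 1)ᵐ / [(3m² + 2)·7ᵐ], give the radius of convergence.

R = 7/60

Apply the ratio test: |a_{m+1}| / |a_m| = [(3m² + 2)/(3(m+1)² + 2)] · 10·6/7, which tends to 60/7 as m → ∞.
Thus R = 1/(60/7) = 7/60.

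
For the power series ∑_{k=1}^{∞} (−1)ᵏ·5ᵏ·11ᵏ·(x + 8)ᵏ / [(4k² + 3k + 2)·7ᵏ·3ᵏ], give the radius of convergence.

R = 21/55

By the ratio test, |a_{k+1}/a_k| = [(4k² + 3k + 2)/(4(k+1)² + 3(k+1) + 2)] · 5·11/(7·3) → 55/21.
The series converges when 55/21 · |x + 8| < 1, giving R = 21/55.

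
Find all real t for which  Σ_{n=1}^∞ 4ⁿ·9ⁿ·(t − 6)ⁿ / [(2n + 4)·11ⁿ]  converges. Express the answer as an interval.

[205/36, 227/36)

The ratio of consecutive coefficients is [(2n + 4)/(2(n+1) + 4)] · 4·9/11 → 36/11.
Thus R = 1/(36/11) = 11/36.
Endpoint t = 227/36: comparison with the harmonic series Σ 1/n shows the series diverges.
Endpoint t = 205/36: convergence follows from the alternating series test (terms decrease monotonically to 0).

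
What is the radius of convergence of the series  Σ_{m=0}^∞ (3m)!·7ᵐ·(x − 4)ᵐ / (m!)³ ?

R = 1/189

Ratio test: |a_{m+1}/a_m| = (3m+1)·(3m+2)·(3m+3)/(m+1)³ · 7 → 189 as m → ∞.
Convergence for |x − 4| · 189 < 1, i.e. |x − 4| < 1/189. So R = 1/189.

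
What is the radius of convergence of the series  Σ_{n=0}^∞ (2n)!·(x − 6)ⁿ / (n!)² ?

Ratio test: |a_{n+1}/a_n| = (2n+1)·(2n+2)/(n+1)² → 4 as n → ∞.
Convergence for |x − 6| · 4 < 1, i.e. |x − 6| < 1/4. So R = 1/4.

R = 1/4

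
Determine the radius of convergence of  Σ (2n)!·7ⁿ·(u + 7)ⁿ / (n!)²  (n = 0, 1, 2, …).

The ratio of consecutive coefficients is (2n+1)·(2n+2)/(n+1)² · 7 → 28.
Thus R = 1/(28) = 1/28.

R = 1/28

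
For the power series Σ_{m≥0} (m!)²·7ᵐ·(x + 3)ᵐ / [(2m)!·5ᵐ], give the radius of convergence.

The ratio of consecutive coefficients is (m+1)²/[(2m+1)·(2m+2)] · 7/5 → 7/20.
Convergence for |x + 3| · 7/20 < 1, i.e. |x + 3| < 20/7. So R = 20/7.

R = 20/7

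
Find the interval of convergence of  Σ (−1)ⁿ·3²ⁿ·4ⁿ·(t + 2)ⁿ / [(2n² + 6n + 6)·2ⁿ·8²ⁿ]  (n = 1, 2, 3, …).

Ratio test: |a_{n+1}/a_n| = [(2n² + 6n + 6)/(2(n+1)² + 6(n+1) + 6)] · 9·4/(2·64) → 9/32 as n → ∞.
The series converges when 9/32 · |t + 2| < 1, giving R = 32/9.
Endpoint t = 14/9: the series is dominated by a constant times Σ 1/n², which converges (p = 2 > 1).
When t = -50/9, absolute convergence follows by limit comparison with Σ 1/n².

[-50/9, 14/9]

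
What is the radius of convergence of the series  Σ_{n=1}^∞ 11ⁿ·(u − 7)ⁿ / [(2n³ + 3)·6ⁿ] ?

R = 6/11

Ratio test: |a_{n+1}/a_n| = [(2n³ + 3)/(2(n+1)³ + 3)] · 11/6 → 11/6 as n → ∞.
Thus R = 1/(11/6) = 6/11.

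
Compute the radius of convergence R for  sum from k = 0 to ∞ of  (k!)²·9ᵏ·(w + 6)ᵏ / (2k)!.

Ratio test: |a_{k+1}/a_k| = (k+1)²/[(2k+1)·(2k+2)] · 9 → 9/4 as k → ∞.
Thus R = 1/(9/4) = 4/9.

R = 4/9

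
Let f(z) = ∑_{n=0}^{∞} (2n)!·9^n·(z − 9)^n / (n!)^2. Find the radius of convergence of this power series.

R = 1/36

Apply the ratio test: |a_{n+1}| / |a_n| = (2n+1)·(2n+2)/(n+1)² · 9, which tends to 36 as n → ∞.
Thus R = 1/(36) = 1/36.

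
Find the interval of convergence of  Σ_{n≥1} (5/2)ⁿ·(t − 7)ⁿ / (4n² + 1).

By the ratio test, |a_{n+1}/a_n| = [(4n² + 1)/(4(n+1)² + 1)] · 5/2 → 5/2.
Hence the series converges for |t − 7| < 1/(5/2) = 2/5, so the radius of convergence is 2/5.
At t = 37/5: absolute convergence follows by limit comparison with Σ 1/n².
When t = 33/5, absolute convergence follows by limit comparison with Σ 1/n².

[33/5, 37/5]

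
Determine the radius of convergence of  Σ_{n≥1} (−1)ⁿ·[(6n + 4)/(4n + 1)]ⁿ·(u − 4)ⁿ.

R = 2/3

By the Cauchy root test, |a_n|^(1/n) = (6n + 4)/(4n + 1) → 3/2.
Convergence for |u − 4| · 3/2 < 1, i.e. |u − 4| < 2/3. So R = 2/3.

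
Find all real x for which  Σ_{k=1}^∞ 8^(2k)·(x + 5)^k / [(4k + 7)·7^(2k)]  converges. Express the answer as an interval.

[-369/64, -271/64)

The ratio of consecutive coefficients is [(4k + 7)/(4(k+1) + 7)] · 64/49 → 64/49.
Hence the series converges for |x + 5| < 1/(64/49) = 49/64, so the radius of convergence is 49/64.
When x = -271/64, the terms behave like c/k; limit comparison with the harmonic series gives divergence.
At x = -369/64: an alternating series whose terms decrease to 0 in absolute value, so it converges by the Leibniz criterion.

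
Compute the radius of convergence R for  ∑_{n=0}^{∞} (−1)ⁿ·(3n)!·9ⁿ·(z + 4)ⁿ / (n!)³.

Ratio test: |a_{n+1}/a_n| = (3n+1)·(3n+2)·(3n+3)/(n+1)³ · 9 → 243 as n → ∞.
The series converges when 243 · |z + 4| < 1, giving R = 1/243.

R = 1/243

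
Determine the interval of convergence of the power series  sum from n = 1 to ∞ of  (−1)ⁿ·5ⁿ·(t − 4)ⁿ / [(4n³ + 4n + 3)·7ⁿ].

[13/5, 27/5]

Apply the ratio test: |a_{n+1}| / |a_n| = [(4n³ + 4n + 3)/(4(n+1)³ + 4(n+1) + 3)] · 5/7, which tends to 5/7 as n → ∞.
Hence the series converges for |t − 4| < 1/(5/7) = 7/5, so the radius of convergence is 7/5.
Endpoint t = 27/5: the series is dominated by a constant times Σ 1/n³, which converges (p = 3 > 1).
At t = 13/5: the terms are on the order of 1/n³, so the series converges absolutely by comparison with the p-series (p = 3 > 1).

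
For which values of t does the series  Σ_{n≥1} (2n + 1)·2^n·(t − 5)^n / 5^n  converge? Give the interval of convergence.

Ratio test: |a_{n+1}/a_n| = [(2(n+1) + 1)/(2n + 1)] · 2/5 → 2/5 as n → ∞.
The series converges when 2/5 · |t − 5| < 1, giving R = 5/2.
When t = 15/2, the terms have absolute value of order n, which does not tend to 0, so the series diverges by the divergence test.
Endpoint t = 5/2: the terms have absolute value of order n, which does not tend to 0, so the series diverges by the divergence test.

(5/2, 15/2)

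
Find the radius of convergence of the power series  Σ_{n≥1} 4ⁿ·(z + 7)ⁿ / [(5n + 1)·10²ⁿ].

R = 25

By the ratio test, |a_{n+1}/a_n| = [(5n + 1)/(5(n+1) + 1)] · 4/100 → 1/25.
Convergence for |z + 7| · 1/25 < 1, i.e. |z + 7| < 25. So R = 25.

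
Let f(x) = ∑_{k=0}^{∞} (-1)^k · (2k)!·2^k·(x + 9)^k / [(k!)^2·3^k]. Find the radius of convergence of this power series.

By the ratio test, |a_{k+1}/a_k| = (2k+1)·(2k+2)/(k+1)² · 2/3 → 8/3.
Hence the series converges for |x + 9| < 1/(8/3) = 3/8, so the radius of convergence is 3/8.

R = 3/8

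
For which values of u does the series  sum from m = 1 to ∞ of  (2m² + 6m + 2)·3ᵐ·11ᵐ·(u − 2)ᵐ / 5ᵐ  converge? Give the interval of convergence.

By the ratio test, |a_{m+1}/a_m| = [(2(m+1)² + 6(m+1) + 2)/(2m² + 6m + 2)] · 3·11/5 → 33/5.
Hence the series converges for |u − 2| < 1/(33/5) = 5/33, so the radius of convergence is 5/33.
When u = 71/33, the terms have absolute value of order m², which does not tend to 0, so the series diverges by the divergence test.
When u = 61/33, the terms have absolute value of order m², which does not tend to 0, so the series diverges by the divergence test.

(61/33, 71/33)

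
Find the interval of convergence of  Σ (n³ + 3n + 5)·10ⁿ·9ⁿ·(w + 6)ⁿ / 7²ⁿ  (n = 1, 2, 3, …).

By the ratio test, |a_{n+1}/a_n| = [((n+1)³ + 3(n+1) + 5)/(n³ + 3n + 5)] · 10·9/49 → 90/49.
Hence the series converges for |w + 6| < 1/(90/49) = 49/90, so the radius of convergence is 49/90.
When w = -491/90, the terms have absolute value of order n³, which does not tend to 0, so the series diverges by the divergence test.
At w = -589/90: the terms do not tend to 0, so the series diverges.

(-589/90, -491/90)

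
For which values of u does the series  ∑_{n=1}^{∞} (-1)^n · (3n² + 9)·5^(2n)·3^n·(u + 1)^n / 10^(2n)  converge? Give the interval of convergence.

Apply the ratio test: |a_{n+1}| / |a_n| = [(3(n+1)² + 9)/(3n² + 9)] · 25·3/100, which tends to 3/4 as n → ∞.
Hence the series converges for |u + 1| < 1/(3/4) = 4/3, so the radius of convergence is 4/3.
Endpoint u = 1/3: the terms have absolute value of order n², which does not tend to 0, so the series diverges by the divergence test.
At u = -7/3: the terms do not tend to 0, so the series diverges.

(-7/3, 1/3)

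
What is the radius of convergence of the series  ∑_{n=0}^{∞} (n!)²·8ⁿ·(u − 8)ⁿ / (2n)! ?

R = 1/2

The ratio of consecutive coefficients is (n+1)²/[(2n+1)·(2n+2)] · 8 → 2.
Convergence for |u − 8| · 2 < 1, i.e. |u − 8| < 1/2. So R = 1/2.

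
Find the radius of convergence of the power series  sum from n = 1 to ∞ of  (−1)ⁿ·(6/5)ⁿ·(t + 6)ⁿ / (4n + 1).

R = 5/6

The ratio of consecutive coefficients is [(4n + 1)/(4(n+1) + 1)] · 6/5 → 6/5.
Thus R = 1/(6/5) = 5/6.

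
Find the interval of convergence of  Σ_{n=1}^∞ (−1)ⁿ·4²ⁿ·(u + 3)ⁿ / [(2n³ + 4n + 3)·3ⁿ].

The ratio of consecutive coefficients is [(2n³ + 4n + 3)/(2(n+1)³ + 4(n+1) + 3)] · 16/3 → 16/3.
Hence the series converges for |u + 3| < 1/(16/3) = 3/16, so the radius of convergence is 3/16.
At u = -45/16: the series is dominated by a constant times Σ 1/n³, which converges (p = 3 > 1).
When u = -51/16, the series is dominated by a constant times Σ 1/n³, which converges (p = 3 > 1).

[-51/16, -45/16]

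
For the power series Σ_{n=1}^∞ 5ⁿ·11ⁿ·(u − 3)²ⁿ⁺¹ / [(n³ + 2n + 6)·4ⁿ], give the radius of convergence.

R = 2√55/55

The ratio of consecutive coefficients is [(n³ + 2n + 6)/((n+1)³ + 2(n+1) + 6)] · 5·11/4 → 55/4.
Successive powers of (u − 3) differ by 2, so the series converges when |u − 3|² · 55/4 < 1, i.e. |u − 3| < √(4/55). So R = 2√55/55.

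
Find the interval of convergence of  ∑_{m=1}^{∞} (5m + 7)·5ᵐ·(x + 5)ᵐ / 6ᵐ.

Ratio test: |a_{m+1}/a_m| = [(5(m+1) + 7)/(5m + 7)] · 5/6 → 5/6 as m → ∞.
Convergence for |x + 5| · 5/6 < 1, i.e. |x + 5| < 6/5. So R = 6/5.
At x = -19/5: the terms have absolute value of order m, which does not tend to 0, so the series diverges by the divergence test.
At x = -31/5: the m-th term does not approach 0; divergence by the term test.

(-31/5, -19/5)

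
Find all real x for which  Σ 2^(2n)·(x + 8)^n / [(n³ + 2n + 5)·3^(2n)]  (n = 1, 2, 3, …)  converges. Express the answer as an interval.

Ratio test: |a_{n+1}/a_n| = [(n³ + 2n + 5)/((n+1)³ + 2(n+1) + 5)] · 4/9 → 4/9 as n → ∞.
Convergence for |x + 8| · 4/9 < 1, i.e. |x + 8| < 9/4. So R = 9/4.
Endpoint x = -23/4: the terms are on the order of 1/n³, so the series converges absolutely by comparison with the p-series (p = 3 > 1).
Check x = -41/4: absolute convergence follows by limit comparison with Σ 1/n³.

[-41/4, -23/4]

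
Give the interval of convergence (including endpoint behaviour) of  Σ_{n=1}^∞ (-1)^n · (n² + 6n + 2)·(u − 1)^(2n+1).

(0, 2)

Ratio test: |a_{n+1}/a_n| = ((n+1)² + 6(n+1) + 2)/(n² + 6n + 2) → 1 as n → ∞.
Successive powers of (u − 1) differ by 2, so the series converges when |u − 1|² · 1 < 1, i.e. |u − 1| < √(1) = 1. So R = 1.
At u = 2: the n-th term does not approach 0; divergence by the term test.
Endpoint u = 0: the n-th term does not approach 0; divergence by the term test.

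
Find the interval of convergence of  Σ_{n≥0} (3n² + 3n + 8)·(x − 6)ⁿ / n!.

Ratio test: |a_{n+1}/a_n| = (3(n+1)² + 3(n+1) + 8)/(3n² + 3n + 8) · 1/(n+1) → 0 as n → ∞.
Since the limit is 0 < 1 for every x, the series converges on all of ℝ and R = ∞.

(−∞, ∞)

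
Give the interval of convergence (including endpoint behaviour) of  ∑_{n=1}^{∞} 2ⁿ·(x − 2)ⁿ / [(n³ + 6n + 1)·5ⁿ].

Ratio test: |a_{n+1}/a_n| = [(n³ + 6n + 1)/((n+1)³ + 6(n+1) + 1)] · 2/5 → 2/5 as n → ∞.
Thus R = 1/(2/5) = 5/2.
Endpoint x = 9/2: absolute convergence follows by limit comparison with Σ 1/n³.
When x = -1/2, the series is dominated by a constant times Σ 1/n³, which converges (p = 3 > 1).

[-1/2, 9/2]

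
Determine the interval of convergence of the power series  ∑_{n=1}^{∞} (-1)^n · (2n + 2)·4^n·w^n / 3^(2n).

By the ratio test, |a_{n+1}/a_n| = [(2(n+1) + 2)/(2n + 2)] · 4/9 → 4/9.
Convergence for |w| · 4/9 < 1, i.e. |w| < 9/4. So R = 9/4.
When w = 9/4, the n-th term does not approach 0; divergence by the term test.
Endpoint w = -9/4: the terms have absolute value of order n, which does not tend to 0, so the series diverges by the divergence test.

(-9/4, 9/4)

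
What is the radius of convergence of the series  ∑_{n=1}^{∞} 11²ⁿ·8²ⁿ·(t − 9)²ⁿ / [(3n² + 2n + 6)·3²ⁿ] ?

Ratio test: |a_{n+1}/a_n| = [(3n² + 2n + 6)/(3(n+1)² + 2(n+1) + 6)] · 121·64/9 → 7744/9 as n → ∞.
Writing y = (t − 9)², the series in y has radius 9/7744, so |t − 9| < √(9/7744) = 3/88 and R = 3/88.

R = 3/88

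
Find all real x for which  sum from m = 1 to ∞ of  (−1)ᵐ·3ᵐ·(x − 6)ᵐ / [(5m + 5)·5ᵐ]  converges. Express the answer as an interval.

(13/3, 23/3]

Apply the ratio test: |a_{m+1}| / |a_m| = [(5m + 5)/(5(m+1) + 5)] · 3/5, which tends to 3/5 as m → ∞.
The series converges when 3/5 · |x − 6| < 1, giving R = 5/3.
Check x = 23/3: convergence follows from the alternating series test (terms decrease monotonically to 0).
At x = 13/3: comparison with the harmonic series Σ 1/m shows the series diverges.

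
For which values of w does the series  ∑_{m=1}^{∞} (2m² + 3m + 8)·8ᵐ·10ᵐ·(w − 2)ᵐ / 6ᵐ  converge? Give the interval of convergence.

(77/40, 83/40)

By the ratio test, |a_{m+1}/a_m| = [(2(m+1)² + 3(m+1) + 8)/(2m² + 3m + 8)] · 8·10/6 → 40/3.
The series converges when 40/3 · |w − 2| < 1, giving R = 3/40.
Endpoint w = 83/40: the terms have absolute value of order m², which does not tend to 0, so the series diverges by the divergence test.
When w = 77/40, the m-th term does not approach 0; divergence by the term test.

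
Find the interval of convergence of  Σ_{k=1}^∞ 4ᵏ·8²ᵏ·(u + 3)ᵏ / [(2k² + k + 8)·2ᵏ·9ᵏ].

The ratio of consecutive coefficients is [(2k² + k + 8)/(2(k+1)² + (k+1) + 8)] · 4·64/(2·9) → 128/9.
Hence the series converges for |u + 3| < 1/(128/9) = 9/128, so the radius of convergence is 9/128.
At u = -375/128: absolute convergence follows by limit comparison with Σ 1/k².
Check u = -393/128: absolute convergence follows by limit comparison with Σ 1/k².

[-393/128, -375/128]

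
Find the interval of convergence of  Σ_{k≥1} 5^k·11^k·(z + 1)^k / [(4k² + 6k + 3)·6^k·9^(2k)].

Apply the ratio test: |a_{k+1}| / |a_k| = [(4k² + 6k + 3)/(4(k+1)² + 6(k+1) + 3)] · 5·11/(6·81), which tends to 55/486 as k → ∞.
Hence the series converges for |z + 1| < 1/(55/486) = 486/55, so the radius of convergence is 486/55.
Check z = 431/55: the series is dominated by a constant times Σ 1/k², which converges (p = 2 > 1).
At z = -541/55: absolute convergence follows by limit comparison with Σ 1/k².

[-541/55, 431/55]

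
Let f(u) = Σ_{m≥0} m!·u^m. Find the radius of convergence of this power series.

R = 0

By the ratio test, |a_{m+1}/a_m| = (m+1) → ∞.
The terms grow without bound for any u ≠ 0, so R = 0 (convergence only at u = 0).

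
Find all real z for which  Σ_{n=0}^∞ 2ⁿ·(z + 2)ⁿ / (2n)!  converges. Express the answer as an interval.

(−∞, ∞)

Ratio test: |a_{n+1}/a_n| = 2 · 1/[(2n+1)·(2n+2)] → 0 as n → ∞.
Since the limit is 0 < 1 for every z, the series converges on all of ℝ and R = ∞.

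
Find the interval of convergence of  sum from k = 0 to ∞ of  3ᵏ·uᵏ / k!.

The ratio of consecutive coefficients is 3 · 1/(k+1) → 0.
The limit is 0, so the series converges for all u; R = ∞.

(−∞, ∞)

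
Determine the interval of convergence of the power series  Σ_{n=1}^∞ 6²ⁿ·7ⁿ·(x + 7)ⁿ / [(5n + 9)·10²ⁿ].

Ratio test: |a_{n+1}/a_n| = [(5n + 9)/(5(n+1) + 9)] · 36·7/100 → 63/25 as n → ∞.
The series converges when 63/25 · |x + 7| < 1, giving R = 25/63.
At x = -416/63: comparison with the harmonic series Σ 1/n shows the series diverges.
Check x = -466/63: the terms alternate in sign and decrease monotonically to 0 in absolute value (size ~ c/n), so the alternating series test gives convergence.

[-466/63, -416/63)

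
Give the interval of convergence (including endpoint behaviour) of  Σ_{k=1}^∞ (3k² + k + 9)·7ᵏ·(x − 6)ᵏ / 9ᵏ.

Apply the ratio test: |a_{k+1}| / |a_k| = [(3(k+1)² + (k+1) + 9)/(3k² + k + 9)] · 7/9, which tends to 7/9 as k → ∞.
The series converges when 7/9 · |x − 6| < 1, giving R = 9/7.
Endpoint x = 51/7: the k-th term does not approach 0; divergence by the term test.
Check x = 33/7: the terms have absolute value of order k², which does not tend to 0, so the series diverges by the divergence test.

(33/7, 51/7)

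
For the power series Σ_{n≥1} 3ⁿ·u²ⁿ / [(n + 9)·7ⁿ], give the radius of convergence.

R = √21/3

The ratio of consecutive coefficients is [(n + 9)/((n+1) + 9)] · 3/7 → 3/7.
Writing y = u², the series in y has radius 7/3, so |u| < √(7/3) and R = √21/3.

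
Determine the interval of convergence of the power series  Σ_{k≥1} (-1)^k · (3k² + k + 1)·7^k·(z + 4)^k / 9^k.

By the ratio test, |a_{k+1}/a_k| = [(3(k+1)² + (k+1) + 1)/(3k² + k + 1)] · 7/9 → 7/9.
Convergence for |z + 4| · 7/9 < 1, i.e. |z + 4| < 9/7. So R = 9/7.
Endpoint z = -19/7: the k-th term does not approach 0; divergence by the term test.
When z = -37/7, the k-th term does not approach 0; divergence by the term test.

(-37/7, -19/7)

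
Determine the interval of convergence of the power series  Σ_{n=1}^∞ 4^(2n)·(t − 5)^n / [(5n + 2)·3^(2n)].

[71/16, 89/16)

The ratio of consecutive coefficients is [(5n + 2)/(5(n+1) + 2)] · 16/9 → 16/9.
Convergence for |t − 5| · 16/9 < 1, i.e. |t − 5| < 9/16. So R = 9/16.
Endpoint t = 89/16: comparison with the harmonic series Σ 1/n shows the series diverges.
Endpoint t = 71/16: convergence follows from the alternating series test (terms decrease monotonically to 0).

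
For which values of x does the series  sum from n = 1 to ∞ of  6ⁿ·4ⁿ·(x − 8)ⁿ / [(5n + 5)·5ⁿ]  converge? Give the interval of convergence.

[187/24, 197/24)

The ratio of consecutive coefficients is [(5n + 5)/(5(n+1) + 5)] · 6·4/5 → 24/5.
The series converges when 24/5 · |x − 8| < 1, giving R = 5/24.
When x = 197/24, comparison with the harmonic series Σ 1/n shows the series diverges.
Endpoint x = 187/24: an alternating series whose terms decrease to 0 in absolute value, so it converges by the Leibniz criterion.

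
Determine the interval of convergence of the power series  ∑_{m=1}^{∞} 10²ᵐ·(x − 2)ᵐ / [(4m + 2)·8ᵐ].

[48/25, 52/25)

Apply the ratio test: |a_{m+1}| / |a_m| = [(4m + 2)/(4(m+1) + 2)] · 100/8, which tends to 25/2 as m → ∞.
Hence the series converges for |x − 2| < 1/(25/2) = 2/25, so the radius of convergence is 2/25.
Endpoint x = 52/25: comparison with the harmonic series Σ 1/m shows the series diverges.
Check x = 48/25: the terms alternate in sign and decrease monotonically to 0 in absolute value (size ~ c/m), so the alternating series test gives convergence.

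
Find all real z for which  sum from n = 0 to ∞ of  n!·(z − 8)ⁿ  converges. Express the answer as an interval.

{8}

By the ratio test, |a_{n+1}/a_n| = (n+1) → ∞.
The terms grow without bound for any (z − 8) ≠ 0, so R = 0 (convergence only at z = 8).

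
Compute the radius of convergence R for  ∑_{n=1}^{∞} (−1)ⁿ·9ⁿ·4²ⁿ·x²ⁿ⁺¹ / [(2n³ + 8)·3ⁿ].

Ratio test: |a_{n+1}/a_n| = [(2n³ + 8)/(2(n+1)³ + 8)] · 9·16/3 → 48 as n → ∞.
Successive powers of x differ by 2, so the series converges when |x|² · 48 < 1, i.e. |x| < √(1/48). So R = √3/12.

R = √3/12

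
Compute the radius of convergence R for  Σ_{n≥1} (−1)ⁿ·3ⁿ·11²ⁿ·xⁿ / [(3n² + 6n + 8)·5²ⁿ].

R = 25/363

By the ratio test, |a_{n+1}/a_n| = [(3n² + 6n + 8)/(3(n+1)² + 6(n+1) + 8)] · 3·121/25 → 363/25.
Hence the series converges for |x| < 1/(363/25) = 25/363, so the radius of convergence is 25/363.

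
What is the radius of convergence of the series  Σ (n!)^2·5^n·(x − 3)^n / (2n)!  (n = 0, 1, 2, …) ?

R = 4/5

By the ratio test, |a_{n+1}/a_n| = (n+1)²/[(2n+1)·(2n+2)] · 5 → 5/4.
Convergence for |x − 3| · 5/4 < 1, i.e. |x − 3| < 4/5. So R = 4/5.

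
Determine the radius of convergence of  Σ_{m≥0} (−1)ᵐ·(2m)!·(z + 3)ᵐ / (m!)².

R = 1/4

By the ratio test, |a_{m+1}/a_m| = (2m+1)·(2m+2)/(m+1)² → 4.
Convergence for |z + 3| · 4 < 1, i.e. |z + 3| < 1/4. So R = 1/4.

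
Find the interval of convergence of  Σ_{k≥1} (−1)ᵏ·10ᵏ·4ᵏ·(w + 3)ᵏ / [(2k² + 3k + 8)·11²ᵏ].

Apply the ratio test: |a_{k+1}| / |a_k| = [(2k² + 3k + 8)/(2(k+1)² + 3(k+1) + 8)] · 10·4/121, which tends to 40/121 as k → ∞.
Hence the series converges for |w + 3| < 1/(40/121) = 121/40, so the radius of convergence is 121/40.
At w = 1/40: the series is dominated by a constant times Σ 1/k², which converges (p = 2 > 1).
When w = -241/40, absolute convergence follows by limit comparison with Σ 1/k².

[-241/40, 1/40]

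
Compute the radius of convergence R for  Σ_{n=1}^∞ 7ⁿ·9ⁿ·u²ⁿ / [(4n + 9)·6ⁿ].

R = √42/21

Ratio test: |a_{n+1}/a_n| = [(4n + 9)/(4(n+1) + 9)] · 7·9/6 → 21/2 as n → ∞.
Successive powers of u differ by 2, so the series converges when |u|² · 21/2 < 1, i.e. |u| < √(2/21). So R = √42/21.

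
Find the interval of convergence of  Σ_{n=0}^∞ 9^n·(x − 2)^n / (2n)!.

(−∞, ∞)

The ratio of consecutive coefficients is 9 · 1/[(2n+1)·(2n+2)] → 0.
Since the limit is 0 < 1 for every x, the series converges on all of ℝ and R = ∞.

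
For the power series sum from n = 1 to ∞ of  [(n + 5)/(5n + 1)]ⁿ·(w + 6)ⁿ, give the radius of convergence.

By the Cauchy root test, |a_n|^(1/n) = (n + 5)/(5n + 1) → 1/5.
Hence the series converges for |w + 6| < 1/(1/5) = 5, so the radius of convergence is 5.

R = 5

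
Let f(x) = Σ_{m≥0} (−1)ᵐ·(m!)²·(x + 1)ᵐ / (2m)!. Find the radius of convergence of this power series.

By the ratio test, |a_{m+1}/a_m| = (m+1)²/[(2m+1)·(2m+2)] → 1/4.
Thus R = 1/(1/4) = 4.

R = 4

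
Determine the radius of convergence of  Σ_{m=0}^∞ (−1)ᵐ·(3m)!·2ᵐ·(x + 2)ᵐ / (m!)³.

R = 1/54

The ratio of consecutive coefficients is (3m+1)·(3m+2)·(3m+3)/(m+1)³ · 2 → 54.
Hence the series converges for |x + 2| < 1/(54) = 1/54, so the radius of convergence is 1/54.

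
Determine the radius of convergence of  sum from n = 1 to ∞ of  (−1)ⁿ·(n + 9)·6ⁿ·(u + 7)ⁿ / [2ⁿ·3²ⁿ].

By the ratio test, |a_{n+1}/a_n| = [((n+1) + 9)/(n + 9)] · 6/(2·9) → 1/3.
Thus R = 1/(1/3) = 3.

R = 3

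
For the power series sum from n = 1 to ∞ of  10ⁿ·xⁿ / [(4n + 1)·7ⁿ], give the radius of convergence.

R = 7/10

Ratio test: |a_{n+1}/a_n| = [(4n + 1)/(4(n+1) + 1)] · 10/7 → 10/7 as n → ∞.
Convergence for |x| · 10/7 < 1, i.e. |x| < 7/10. So R = 7/10.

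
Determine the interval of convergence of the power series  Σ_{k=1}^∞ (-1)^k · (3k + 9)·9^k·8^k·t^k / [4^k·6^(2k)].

(-2, 2)

Ratio test: |a_{k+1}/a_k| = [(3(k+1) + 9)/(3k + 9)] · 9·8/(4·36) → 1/2 as k → ∞.
Convergence for |t| · 1/2 < 1, i.e. |t| < 2. So R = 2.
Endpoint t = 2: the k-th term does not approach 0; divergence by the term test.
Endpoint t = -2: the terms do not tend to 0, so the series diverges.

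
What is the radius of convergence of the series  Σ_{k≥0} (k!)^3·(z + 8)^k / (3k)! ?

Ratio test: |a_{k+1}/a_k| = (k+1)³/[(3k+1)·(3k+2)·(3k+3)] → 1/27 as k → ∞.
The series converges when 1/27 · |z + 8| < 1, giving R = 27.

R = 27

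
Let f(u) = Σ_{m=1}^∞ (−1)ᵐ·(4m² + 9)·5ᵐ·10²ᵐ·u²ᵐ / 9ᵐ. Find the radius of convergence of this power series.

Apply the ratio test: |a_{m+1}| / |a_m| = [(4(m+1)² + 9)/(4m² + 9)] · 5·100/9, which tends to 500/9 as m → ∞.
Successive powers of u differ by 2, so the series converges when |u|² · 500/9 < 1, i.e. |u| < √(9/500). So R = 3√5/50.

R = 3√5/50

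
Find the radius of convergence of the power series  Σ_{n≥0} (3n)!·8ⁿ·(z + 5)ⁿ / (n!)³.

By the ratio test, |a_{n+1}/a_n| = (3n+1)·(3n+2)·(3n+3)/(n+1)³ · 8 → 216.
The series converges when 216 · |z + 5| < 1, giving R = 1/216.

R = 1/216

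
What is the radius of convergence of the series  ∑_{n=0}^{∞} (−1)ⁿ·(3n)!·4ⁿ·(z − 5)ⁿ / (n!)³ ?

R = 1/108

Ratio test: |a_{n+1}/a_n| = (3n+1)·(3n+2)·(3n+3)/(n+1)³ · 4 → 108 as n → ∞.
The series converges when 108 · |z − 5| < 1, giving R = 1/108.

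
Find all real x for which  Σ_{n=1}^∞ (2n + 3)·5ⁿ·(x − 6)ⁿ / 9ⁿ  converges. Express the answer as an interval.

(21/5, 39/5)

The ratio of consecutive coefficients is [(2(n+1) + 3)/(2n + 3)] · 5/9 → 5/9.
The series converges when 5/9 · |x − 6| < 1, giving R = 9/5.
At x = 39/5: the terms do not tend to 0, so the series diverges.
When x = 21/5, the n-th term does not approach 0; divergence by the term test.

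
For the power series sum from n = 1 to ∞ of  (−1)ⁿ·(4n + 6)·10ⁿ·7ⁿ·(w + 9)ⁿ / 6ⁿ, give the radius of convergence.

R = 3/35

The ratio of consecutive coefficients is [(4(n+1) + 6)/(4n + 6)] · 10·7/6 → 35/3.
Hence the series converges for |w + 9| < 1/(35/3) = 3/35, so the radius of convergence is 3/35.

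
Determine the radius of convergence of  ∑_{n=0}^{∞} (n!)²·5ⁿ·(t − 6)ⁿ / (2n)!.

R = 4/5

Ratio test: |a_{n+1}/a_n| = (n+1)²/[(2n+1)·(2n+2)] · 5 → 5/4 as n → ∞.
The series converges when 5/4 · |t − 6| < 1, giving R = 4/5.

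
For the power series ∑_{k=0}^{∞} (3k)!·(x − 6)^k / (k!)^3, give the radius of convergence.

Apply the ratio test: |a_{k+1}| / |a_k| = (3k+1)·(3k+2)·(3k+3)/(k+1)³, which tends to 27 as k → ∞.
Convergence for |x − 6| · 27 < 1, i.e. |x − 6| < 1/27. So R = 1/27.

R = 1/27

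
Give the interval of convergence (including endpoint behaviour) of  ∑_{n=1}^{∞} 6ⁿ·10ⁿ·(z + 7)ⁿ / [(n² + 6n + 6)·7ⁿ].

[-427/60, -413/60]

The ratio of consecutive coefficients is [(n² + 6n + 6)/((n+1)² + 6(n+1) + 6)] · 6·10/7 → 60/7.
Convergence for |z + 7| · 60/7 < 1, i.e. |z + 7| < 7/60. So R = 7/60.
Endpoint z = -413/60: the series is dominated by a constant times Σ 1/n², which converges (p = 2 > 1).
Check z = -427/60: the series is dominated by a constant times Σ 1/n², which converges (p = 2 > 1).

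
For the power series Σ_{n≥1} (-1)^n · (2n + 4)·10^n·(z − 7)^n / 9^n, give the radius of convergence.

The ratio of consecutive coefficients is [(2(n+1) + 4)/(2n + 4)] · 10/9 → 10/9.
Hence the series converges for |z − 7| < 1/(10/9) = 9/10, so the radius of convergence is 9/10.

R = 9/10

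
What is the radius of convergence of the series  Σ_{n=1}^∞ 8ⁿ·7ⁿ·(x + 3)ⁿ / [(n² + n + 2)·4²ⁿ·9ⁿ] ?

Apply the ratio test: |a_{n+1}| / |a_n| = [(n² + n + 2)/((n+1)² + (n+1) + 2)] · 8·7/(16·9), which tends to 7/18 as n → ∞.
Hence the series converges for |x + 3| < 1/(7/18) = 18/7, so the radius of convergence is 18/7.

R = 18/7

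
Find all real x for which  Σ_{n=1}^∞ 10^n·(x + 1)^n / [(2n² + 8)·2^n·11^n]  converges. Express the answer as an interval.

Apply the ratio test: |a_{n+1}| / |a_n| = [(2n² + 8)/(2(n+1)² + 8)] · 10/(2·11), which tends to 5/11 as n → ∞.
Hence the series converges for |x + 1| < 1/(5/11) = 11/5, so the radius of convergence is 11/5.
When x = 6/5, the series is dominated by a constant times Σ 1/n², which converges (p = 2 > 1).
Check x = -16/5: the series is dominated by a constant times Σ 1/n², which converges (p = 2 > 1).

[-16/5, 6/5]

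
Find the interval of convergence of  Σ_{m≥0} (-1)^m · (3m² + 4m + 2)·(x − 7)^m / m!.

Apply the ratio test: |a_{m+1}| / |a_m| = (3(m+1)² + 4(m+1) + 2)/(3m² + 4m + 2) · 1/(m+1), which tends to 0 as m → ∞.
Since the limit is 0 < 1 for every x, the series converges on all of ℝ and R = ∞.

(−∞, ∞)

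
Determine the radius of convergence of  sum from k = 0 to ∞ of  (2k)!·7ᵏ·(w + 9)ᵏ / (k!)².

Apply the ratio test: |a_{k+1}| / |a_k| = (2k+1)·(2k+2)/(k+1)² · 7, which tends to 28 as k → ∞.
The series converges when 28 · |w + 9| < 1, giving R = 1/28.

R = 1/28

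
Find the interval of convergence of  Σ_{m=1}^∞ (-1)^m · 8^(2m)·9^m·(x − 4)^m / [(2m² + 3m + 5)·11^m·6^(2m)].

By the ratio test, |a_{m+1}/a_m| = [(2m² + 3m + 5)/(2(m+1)² + 3(m+1) + 5)] · 64·9/(11·36) → 16/11.
The series converges when 16/11 · |x − 4| < 1, giving R = 11/16.
Check x = 75/16: the series is dominated by a constant times Σ 1/m², which converges (p = 2 > 1).
At x = 53/16: the series is dominated by a constant times Σ 1/m², which converges (p = 2 > 1).

[53/16, 75/16]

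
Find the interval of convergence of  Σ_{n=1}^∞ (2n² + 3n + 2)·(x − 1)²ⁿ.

(0, 2)

By the ratio test, |a_{n+1}/a_n| = (2(n+1)² + 3(n+1) + 2)/(2n² + 3n + 2) → 1.
Writing y = (x − 1)², the series in y has radius 1, so |x − 1| < √(1) = 1 and R = 1.
Check x = 2: the n-th term does not approach 0; divergence by the term test.
At x = 0: the n-th term does not approach 0; divergence by the term test.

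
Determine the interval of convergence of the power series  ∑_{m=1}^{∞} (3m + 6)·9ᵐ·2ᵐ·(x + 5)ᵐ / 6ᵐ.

(-16/3, -14/3)

The ratio of consecutive coefficients is [(3(m+1) + 6)/(3m + 6)] · 9·2/6 → 3.
Thus R = 1/(3) = 1/3.
When x = -14/3, the terms do not tend to 0, so the series diverges.
When x = -16/3, the m-th term does not approach 0; divergence by the term test.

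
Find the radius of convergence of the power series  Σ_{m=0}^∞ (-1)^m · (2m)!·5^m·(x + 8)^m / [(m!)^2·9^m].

R = 9/20

The ratio of consecutive coefficients is (2m+1)·(2m+2)/(m+1)² · 5/9 → 20/9.
Convergence for |x + 8| · 20/9 < 1, i.e. |x + 8| < 9/20. So R = 9/20.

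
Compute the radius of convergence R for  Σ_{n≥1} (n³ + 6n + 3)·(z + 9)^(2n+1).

The ratio of consecutive coefficients is ((n+1)³ + 6(n+1) + 3)/(n³ + 6n + 3) → 1.
Successive powers of (z + 9) differ by 2, so the series converges when |z + 9|² · 1 < 1, i.e. |z + 9| < √(1) = 1. So R = 1.

R = 1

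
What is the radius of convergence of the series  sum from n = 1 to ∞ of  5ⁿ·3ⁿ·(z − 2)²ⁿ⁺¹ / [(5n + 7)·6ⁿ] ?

R = √10/5

Ratio test: |a_{n+1}/a_n| = [(5n + 7)/(5(n+1) + 7)] · 5·3/6 → 5/2 as n → ∞.
Writing y = (z − 2)², the series in y has radius 2/5, so |z − 2| < √(2/5) and R = √10/5.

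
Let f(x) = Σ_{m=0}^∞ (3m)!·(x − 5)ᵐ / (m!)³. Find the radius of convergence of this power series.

By the ratio test, |a_{m+1}/a_m| = (3m+1)·(3m+2)·(3m+3)/(m+1)³ → 27.
Hence the series converges for |x − 5| < 1/(27) = 1/27, so the radius of convergence is 1/27.

R = 1/27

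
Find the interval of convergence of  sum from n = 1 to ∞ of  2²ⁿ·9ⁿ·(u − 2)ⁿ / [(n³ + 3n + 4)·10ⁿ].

By the ratio test, |a_{n+1}/a_n| = [(n³ + 3n + 4)/((n+1)³ + 3(n+1) + 4)] · 4·9/10 → 18/5.
Hence the series converges for |u − 2| < 1/(18/5) = 5/18, so the radius of convergence is 5/18.
Endpoint u = 41/18: absolute convergence follows by limit comparison with Σ 1/n³.
Check u = 31/18: the terms are on the order of 1/n³, so the series converges absolutely by comparison with the p-series (p = 3 > 1).

[31/18, 41/18]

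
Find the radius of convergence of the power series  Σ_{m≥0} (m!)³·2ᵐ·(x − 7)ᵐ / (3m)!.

R = 27/2

Ratio test: |a_{m+1}/a_m| = (m+1)³/[(3m+1)·(3m+2)·(3m+3)] · 2 → 2/27 as m → ∞.
Thus R = 1/(2/27) = 27/2.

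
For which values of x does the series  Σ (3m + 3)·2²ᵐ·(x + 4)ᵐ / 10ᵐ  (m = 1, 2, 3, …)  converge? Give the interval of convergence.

(-13/2, -3/2)

Ratio test: |a_{m+1}/a_m| = [(3(m+1) + 3)/(3m + 3)] · 4/10 → 2/5 as m → ∞.
Hence the series converges for |x + 4| < 1/(2/5) = 5/2, so the radius of convergence is 5/2.
Endpoint x = -3/2: the terms do not tend to 0, so the series diverges.
When x = -13/2, the m-th term does not approach 0; divergence by the term test.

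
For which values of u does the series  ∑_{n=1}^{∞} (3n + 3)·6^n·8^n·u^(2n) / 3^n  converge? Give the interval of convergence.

(-1/4, 1/4)

The ratio of consecutive coefficients is [(3(n+1) + 3)/(3n + 3)] · 6·8/3 → 16.
Writing y = u², the series in y has radius 1/16, so |u| < √(1/16) = 1/4 and R = 1/4.
Check u = 1/4: the terms have absolute value of order n, which does not tend to 0, so the series diverges by the divergence test.
At u = -1/4: the n-th term does not approach 0; divergence by the term test.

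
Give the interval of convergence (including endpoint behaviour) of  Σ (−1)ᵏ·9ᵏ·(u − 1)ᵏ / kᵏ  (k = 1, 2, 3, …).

Applying the root test, |a_k|^(1/k) = 9/k → 0.
Since the k-th root of |a_k| tends to 0, the series converges for all real u; R = ∞.

(−∞, ∞)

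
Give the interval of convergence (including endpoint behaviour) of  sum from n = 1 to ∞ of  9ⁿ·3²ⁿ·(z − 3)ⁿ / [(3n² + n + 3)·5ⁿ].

[238/81, 248/81]

By the ratio test, |a_{n+1}/a_n| = [(3n² + n + 3)/(3(n+1)² + (n+1) + 3)] · 9·9/5 → 81/5.
The series converges when 81/5 · |z − 3| < 1, giving R = 5/81.
At z = 248/81: the series is dominated by a constant times Σ 1/n², which converges (p = 2 > 1).
At z = 238/81: the terms are on the order of 1/n², so the series converges absolutely by comparison with the p-series (p = 2 > 1).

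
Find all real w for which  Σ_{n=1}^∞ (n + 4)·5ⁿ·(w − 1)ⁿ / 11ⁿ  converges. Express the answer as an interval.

Ratio test: |a_{n+1}/a_n| = [((n+1) + 4)/(n + 4)] · 5/11 → 5/11 as n → ∞.
Hence the series converges for |w − 1| < 1/(5/11) = 11/5, so the radius of convergence is 11/5.
At w = 16/5: the terms have absolute value of order n, which does not tend to 0, so the series diverges by the divergence test.
Check w = -6/5: the n-th term does not approach 0; divergence by the term test.

(-6/5, 16/5)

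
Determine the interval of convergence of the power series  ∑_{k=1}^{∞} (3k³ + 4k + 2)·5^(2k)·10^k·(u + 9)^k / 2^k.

By the ratio test, |a_{k+1}/a_k| = [(3(k+1)³ + 4(k+1) + 2)/(3k³ + 4k + 2)] · 25·10/2 → 125.
The series converges when 125 · |u + 9| < 1, giving R = 1/125.
When u = -1124/125, the terms do not tend to 0, so the series diverges.
Check u = -1126/125: the terms have absolute value of order k³, which does not tend to 0, so the series diverges by the divergence test.

(-1126/125, -1124/125)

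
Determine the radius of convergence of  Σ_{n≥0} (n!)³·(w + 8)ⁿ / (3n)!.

R = 27

The ratio of consecutive coefficients is (n+1)³/[(3n+1)·(3n+2)·(3n+3)] → 1/27.
Thus R = 1/(1/27) = 27.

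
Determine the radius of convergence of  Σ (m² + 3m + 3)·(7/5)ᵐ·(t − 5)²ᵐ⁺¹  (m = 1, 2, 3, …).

Apply the ratio test: |a_{m+1}| / |a_m| = [((m+1)² + 3(m+1) + 3)/(m² + 3m + 3)] · 7/5, which tends to 7/5 as m → ∞.
Writing y = (t − 5)², the series in y has radius 5/7, so |t − 5| < √(5/7) and R = √35/7.

R = √35/7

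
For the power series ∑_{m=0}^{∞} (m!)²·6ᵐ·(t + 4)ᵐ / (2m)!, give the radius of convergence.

Ratio test: |a_{m+1}/a_m| = (m+1)²/[(2m+1)·(2m+2)] · 6 → 3/2 as m → ∞.
Thus R = 1/(3/2) = 2/3.

R = 2/3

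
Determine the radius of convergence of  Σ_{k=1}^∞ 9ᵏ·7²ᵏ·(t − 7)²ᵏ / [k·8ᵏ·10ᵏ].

R = 4√5/21

Ratio test: |a_{k+1}/a_k| = [k/(k+1)] · 9·49/(8·10) → 441/80 as k → ∞.
Writing y = (t − 7)², the series in y has radius 80/441, so |t − 7| < √(80/441) and R = 4√5/21.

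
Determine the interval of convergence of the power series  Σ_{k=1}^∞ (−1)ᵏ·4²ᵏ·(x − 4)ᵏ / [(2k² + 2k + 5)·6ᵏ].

[29/8, 35/8]

Ratio test: |a_{k+1}/a_k| = [(2k² + 2k + 5)/(2(k+1)² + 2(k+1) + 5)] · 16/6 → 8/3 as k → ∞.
Convergence for |x − 4| · 8/3 < 1, i.e. |x − 4| < 3/8. So R = 3/8.
At x = 35/8: the series is dominated by a constant times Σ 1/k², which converges (p = 2 > 1).
At x = 29/8: absolute convergence follows by limit comparison with Σ 1/k².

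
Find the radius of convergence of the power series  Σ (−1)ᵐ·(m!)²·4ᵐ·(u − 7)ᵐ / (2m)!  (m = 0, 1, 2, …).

By the ratio test, |a_{m+1}/a_m| = (m+1)²/[(2m+1)·(2m+2)] · 4 → 1.
Convergence for |u − 7| < 1, so R = 1.

R = 1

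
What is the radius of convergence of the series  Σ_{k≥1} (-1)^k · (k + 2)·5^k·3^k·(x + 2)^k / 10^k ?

Apply the ratio test: |a_{k+1}| / |a_k| = [((k+1) + 2)/(k + 2)] · 5·3/10, which tends to 3/2 as k → ∞.
Thus R = 1/(3/2) = 2/3.

R = 2/3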